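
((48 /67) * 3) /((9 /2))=32 /67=0.48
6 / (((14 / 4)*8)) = 3 / 14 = 0.21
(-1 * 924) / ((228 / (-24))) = 1848 / 19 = 97.26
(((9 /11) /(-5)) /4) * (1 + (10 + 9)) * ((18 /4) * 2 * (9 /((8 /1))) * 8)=-729 /11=-66.27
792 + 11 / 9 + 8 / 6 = 7151 / 9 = 794.56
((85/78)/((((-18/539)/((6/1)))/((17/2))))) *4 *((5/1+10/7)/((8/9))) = -5006925/104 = -48143.51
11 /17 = 0.65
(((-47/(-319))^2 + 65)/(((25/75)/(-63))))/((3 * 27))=-15438906/101761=-151.72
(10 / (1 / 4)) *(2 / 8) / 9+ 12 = 118 / 9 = 13.11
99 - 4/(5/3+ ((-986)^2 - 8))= 288740319/2916569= 99.00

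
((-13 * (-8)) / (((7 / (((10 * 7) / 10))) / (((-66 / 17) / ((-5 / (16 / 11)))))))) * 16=1879.34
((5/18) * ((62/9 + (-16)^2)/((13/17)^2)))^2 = 102313225/6561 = 15594.15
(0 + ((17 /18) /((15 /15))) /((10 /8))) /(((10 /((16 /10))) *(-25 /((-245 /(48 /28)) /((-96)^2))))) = 0.00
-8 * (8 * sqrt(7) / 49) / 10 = -32 * sqrt(7) / 245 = -0.35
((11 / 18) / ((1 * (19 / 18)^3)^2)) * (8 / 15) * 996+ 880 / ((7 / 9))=2249456218416 / 1646605835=1366.12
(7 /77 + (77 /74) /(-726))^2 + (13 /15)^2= 452689121 /596336400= 0.76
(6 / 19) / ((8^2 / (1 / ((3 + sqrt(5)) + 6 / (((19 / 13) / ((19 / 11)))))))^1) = 3663 / 7123328-363 * sqrt(5) / 7123328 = 0.00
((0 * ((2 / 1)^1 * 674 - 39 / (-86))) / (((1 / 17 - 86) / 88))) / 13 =0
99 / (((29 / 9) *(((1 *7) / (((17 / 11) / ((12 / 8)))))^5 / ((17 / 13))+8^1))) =688210367328 / 248150400719183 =0.00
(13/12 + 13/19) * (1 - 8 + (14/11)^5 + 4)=22032413/36719628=0.60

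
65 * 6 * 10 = 3900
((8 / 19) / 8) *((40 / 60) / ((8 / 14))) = 7 / 114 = 0.06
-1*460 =-460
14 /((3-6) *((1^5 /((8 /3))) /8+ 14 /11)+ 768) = 9856 /537885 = 0.02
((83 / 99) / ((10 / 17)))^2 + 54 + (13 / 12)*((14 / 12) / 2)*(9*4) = 19303399 / 245025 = 78.78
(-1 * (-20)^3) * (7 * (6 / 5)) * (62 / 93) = 44800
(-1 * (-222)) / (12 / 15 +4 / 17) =9435 / 44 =214.43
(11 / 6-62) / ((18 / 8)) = -722 / 27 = -26.74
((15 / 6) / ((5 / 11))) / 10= 11 / 20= 0.55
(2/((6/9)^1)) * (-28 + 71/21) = -517/7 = -73.86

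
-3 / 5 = -0.60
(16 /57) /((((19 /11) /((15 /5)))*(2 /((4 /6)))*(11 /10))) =160 /1083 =0.15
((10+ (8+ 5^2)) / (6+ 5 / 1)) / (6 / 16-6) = -0.69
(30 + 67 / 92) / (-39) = -2827 / 3588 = -0.79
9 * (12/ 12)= 9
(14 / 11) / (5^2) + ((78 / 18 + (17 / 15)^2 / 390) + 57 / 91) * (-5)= -33464957 / 1351350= -24.76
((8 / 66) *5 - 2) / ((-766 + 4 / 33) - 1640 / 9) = 69 / 46931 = 0.00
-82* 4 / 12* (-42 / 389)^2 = -48216 / 151321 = -0.32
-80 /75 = -16 /15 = -1.07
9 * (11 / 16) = 6.19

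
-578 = -578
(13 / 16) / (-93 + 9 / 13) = -169 / 19200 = -0.01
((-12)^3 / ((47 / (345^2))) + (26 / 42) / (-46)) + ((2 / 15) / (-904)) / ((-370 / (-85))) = -16613809227604459 / 3796515240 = -4376068.10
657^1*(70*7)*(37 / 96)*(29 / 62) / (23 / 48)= 121118.83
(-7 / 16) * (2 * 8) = -7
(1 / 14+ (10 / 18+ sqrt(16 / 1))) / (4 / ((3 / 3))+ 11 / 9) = 583 / 658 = 0.89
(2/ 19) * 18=1.89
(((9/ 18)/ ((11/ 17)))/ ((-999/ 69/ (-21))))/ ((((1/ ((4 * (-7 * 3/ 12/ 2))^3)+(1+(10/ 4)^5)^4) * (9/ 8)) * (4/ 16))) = 15750299385856/ 374412742584765804315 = 0.00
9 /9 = 1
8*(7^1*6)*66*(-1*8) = -177408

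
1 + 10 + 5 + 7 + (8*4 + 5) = 60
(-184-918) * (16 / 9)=-17632 / 9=-1959.11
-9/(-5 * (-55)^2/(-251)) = -2259/15125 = -0.15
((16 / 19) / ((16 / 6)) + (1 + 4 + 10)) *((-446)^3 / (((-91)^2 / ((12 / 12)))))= -25816511976 / 157339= -164082.09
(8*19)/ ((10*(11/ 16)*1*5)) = 1216/ 275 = 4.42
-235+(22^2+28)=277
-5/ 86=-0.06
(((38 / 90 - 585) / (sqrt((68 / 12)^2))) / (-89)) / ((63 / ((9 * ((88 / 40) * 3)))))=41338 / 37825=1.09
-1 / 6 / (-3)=1 / 18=0.06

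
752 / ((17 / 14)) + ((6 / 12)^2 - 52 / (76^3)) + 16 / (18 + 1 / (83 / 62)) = 450245443083 / 725737072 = 620.40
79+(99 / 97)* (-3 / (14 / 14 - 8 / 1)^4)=18398566 / 232897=79.00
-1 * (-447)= 447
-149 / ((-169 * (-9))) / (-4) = 0.02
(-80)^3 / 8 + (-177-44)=-64221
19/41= 0.46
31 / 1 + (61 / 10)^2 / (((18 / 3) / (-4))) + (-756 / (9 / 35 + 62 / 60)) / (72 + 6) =-696133 / 528450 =-1.32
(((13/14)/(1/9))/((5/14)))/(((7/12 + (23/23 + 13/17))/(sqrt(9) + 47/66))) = 194922/5269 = 36.99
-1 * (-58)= 58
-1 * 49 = -49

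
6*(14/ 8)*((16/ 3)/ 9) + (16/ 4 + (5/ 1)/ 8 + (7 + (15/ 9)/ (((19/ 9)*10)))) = 24523/ 1368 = 17.93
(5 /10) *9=4.50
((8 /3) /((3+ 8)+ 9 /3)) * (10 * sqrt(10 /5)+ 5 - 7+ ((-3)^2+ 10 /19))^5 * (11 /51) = 259523227169492 /2651902029+ 9709843442200 * sqrt(2) /139573791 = 196246.80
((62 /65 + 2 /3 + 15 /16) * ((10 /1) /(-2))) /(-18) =7981 /11232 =0.71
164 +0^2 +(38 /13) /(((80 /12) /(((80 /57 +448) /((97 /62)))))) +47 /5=1887383 /6305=299.35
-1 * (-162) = 162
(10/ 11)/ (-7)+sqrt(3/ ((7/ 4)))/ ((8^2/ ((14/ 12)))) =-10/ 77+sqrt(21)/ 192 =-0.11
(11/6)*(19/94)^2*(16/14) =3971/46389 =0.09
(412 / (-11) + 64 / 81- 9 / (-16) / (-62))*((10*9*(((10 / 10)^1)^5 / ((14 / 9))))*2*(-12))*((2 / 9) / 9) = 162073375 / 128898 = 1257.38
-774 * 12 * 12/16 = -6966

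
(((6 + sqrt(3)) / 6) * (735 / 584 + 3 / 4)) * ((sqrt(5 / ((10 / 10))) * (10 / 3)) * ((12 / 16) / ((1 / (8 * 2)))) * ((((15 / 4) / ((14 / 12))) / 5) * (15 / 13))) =263925 * sqrt(5) * (sqrt(3) + 6) / 26572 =171.73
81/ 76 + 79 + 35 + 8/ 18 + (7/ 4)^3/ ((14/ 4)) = 640451/ 5472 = 117.04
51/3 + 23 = 40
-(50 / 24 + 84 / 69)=-911 / 276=-3.30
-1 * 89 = -89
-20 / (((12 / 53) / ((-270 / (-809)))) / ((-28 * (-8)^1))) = -5342400 / 809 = -6603.71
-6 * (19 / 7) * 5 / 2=-285 / 7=-40.71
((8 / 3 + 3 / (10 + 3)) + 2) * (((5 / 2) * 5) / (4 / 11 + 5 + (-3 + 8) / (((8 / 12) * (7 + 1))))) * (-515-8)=-219764600 / 43251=-5081.14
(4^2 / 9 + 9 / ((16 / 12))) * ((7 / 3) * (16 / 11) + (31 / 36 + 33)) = 317.70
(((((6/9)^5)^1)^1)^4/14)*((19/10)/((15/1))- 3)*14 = -225968128/261508830075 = -0.00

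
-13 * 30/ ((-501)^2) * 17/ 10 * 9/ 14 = -663/ 390446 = -0.00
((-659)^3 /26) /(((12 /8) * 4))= -286191179 /156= -1834558.84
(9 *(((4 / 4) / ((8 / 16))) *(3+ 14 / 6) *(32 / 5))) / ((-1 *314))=-1536 / 785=-1.96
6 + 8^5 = 32774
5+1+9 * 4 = 42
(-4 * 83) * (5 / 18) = -830 / 9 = -92.22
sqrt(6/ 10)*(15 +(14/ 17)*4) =311*sqrt(15)/ 85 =14.17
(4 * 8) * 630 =20160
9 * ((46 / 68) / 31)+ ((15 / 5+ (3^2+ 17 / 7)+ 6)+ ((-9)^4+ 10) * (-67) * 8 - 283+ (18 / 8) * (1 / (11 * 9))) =-571728625673 / 162316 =-3522318.35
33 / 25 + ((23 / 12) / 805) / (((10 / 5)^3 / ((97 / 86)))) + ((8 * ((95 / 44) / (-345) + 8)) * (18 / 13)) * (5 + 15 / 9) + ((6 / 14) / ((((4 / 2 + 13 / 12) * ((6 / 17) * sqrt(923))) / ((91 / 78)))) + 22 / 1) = 17 * sqrt(923) / 34151 + 2915925099869 / 4751947200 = 613.64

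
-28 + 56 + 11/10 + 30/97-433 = -391483/970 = -403.59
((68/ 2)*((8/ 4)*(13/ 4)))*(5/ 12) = 1105/ 12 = 92.08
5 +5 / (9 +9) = 5.28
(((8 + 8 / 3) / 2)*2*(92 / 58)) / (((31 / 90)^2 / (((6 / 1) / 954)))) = 1324800 / 1477057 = 0.90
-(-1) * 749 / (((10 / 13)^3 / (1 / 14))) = 235079 / 2000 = 117.54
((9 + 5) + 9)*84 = 1932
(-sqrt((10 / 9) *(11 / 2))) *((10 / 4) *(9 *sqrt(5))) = -75 *sqrt(11) / 2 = -124.37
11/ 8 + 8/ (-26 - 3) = 255/ 232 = 1.10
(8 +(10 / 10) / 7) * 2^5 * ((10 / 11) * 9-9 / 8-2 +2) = 141588 / 77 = 1838.81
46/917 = 0.05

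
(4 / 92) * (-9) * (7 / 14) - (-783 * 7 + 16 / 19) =4789487 / 874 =5479.96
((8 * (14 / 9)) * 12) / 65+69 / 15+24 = 1205 / 39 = 30.90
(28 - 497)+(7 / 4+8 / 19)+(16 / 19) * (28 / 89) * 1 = -3155839 / 6764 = -466.56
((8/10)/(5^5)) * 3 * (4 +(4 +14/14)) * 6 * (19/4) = 3078/15625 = 0.20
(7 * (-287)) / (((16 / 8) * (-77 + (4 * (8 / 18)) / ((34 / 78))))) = 102459 / 7438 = 13.78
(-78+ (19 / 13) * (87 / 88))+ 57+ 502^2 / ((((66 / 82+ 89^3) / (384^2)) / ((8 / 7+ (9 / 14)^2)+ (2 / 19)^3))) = 456007870602297048615 / 5556576324923624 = 82066.34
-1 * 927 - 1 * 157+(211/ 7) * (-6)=-8854/ 7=-1264.86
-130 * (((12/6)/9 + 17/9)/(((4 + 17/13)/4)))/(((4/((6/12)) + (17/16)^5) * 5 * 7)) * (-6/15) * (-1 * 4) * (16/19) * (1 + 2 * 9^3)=-264753595285504/213186986775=-1241.88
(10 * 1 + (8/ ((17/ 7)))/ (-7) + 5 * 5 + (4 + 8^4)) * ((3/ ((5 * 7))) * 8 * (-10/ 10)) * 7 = -1686888/ 85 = -19845.74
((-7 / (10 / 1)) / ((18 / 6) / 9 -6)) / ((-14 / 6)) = -9 / 170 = -0.05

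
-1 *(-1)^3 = 1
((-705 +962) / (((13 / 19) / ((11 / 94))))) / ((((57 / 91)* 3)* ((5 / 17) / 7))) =556.71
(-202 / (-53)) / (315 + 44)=202 / 19027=0.01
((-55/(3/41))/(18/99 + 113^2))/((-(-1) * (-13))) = 24805/5477979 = 0.00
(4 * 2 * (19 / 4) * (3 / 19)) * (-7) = -42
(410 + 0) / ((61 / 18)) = 7380 / 61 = 120.98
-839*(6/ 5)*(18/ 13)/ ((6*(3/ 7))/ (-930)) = 6554268/ 13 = 504174.46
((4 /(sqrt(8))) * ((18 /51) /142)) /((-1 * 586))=-0.00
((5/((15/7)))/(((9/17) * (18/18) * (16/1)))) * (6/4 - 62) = -14399/864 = -16.67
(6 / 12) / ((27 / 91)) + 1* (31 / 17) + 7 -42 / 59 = 530617 / 54162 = 9.80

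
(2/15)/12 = 0.01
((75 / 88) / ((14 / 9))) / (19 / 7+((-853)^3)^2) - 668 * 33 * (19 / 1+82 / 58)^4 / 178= -642468927812906688574812902698482789 / 29873554014211044206975927648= -21506277.01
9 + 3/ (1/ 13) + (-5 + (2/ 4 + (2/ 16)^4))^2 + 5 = 73.25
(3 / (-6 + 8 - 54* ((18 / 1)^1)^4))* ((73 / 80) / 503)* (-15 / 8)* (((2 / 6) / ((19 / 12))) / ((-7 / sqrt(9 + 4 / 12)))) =-219* sqrt(21) / 6067687921568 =-0.00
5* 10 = 50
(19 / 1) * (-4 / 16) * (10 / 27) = -95 / 54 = -1.76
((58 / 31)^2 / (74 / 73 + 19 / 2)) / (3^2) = 491144 / 13276215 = 0.04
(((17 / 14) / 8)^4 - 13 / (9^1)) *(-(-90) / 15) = -8.66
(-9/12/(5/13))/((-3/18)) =117/10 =11.70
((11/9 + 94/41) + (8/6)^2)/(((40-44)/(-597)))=129549/164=789.93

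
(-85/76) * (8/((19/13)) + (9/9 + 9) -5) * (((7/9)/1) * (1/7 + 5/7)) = -16915/2166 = -7.81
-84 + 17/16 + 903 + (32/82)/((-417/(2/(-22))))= 2467627363/3009072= 820.06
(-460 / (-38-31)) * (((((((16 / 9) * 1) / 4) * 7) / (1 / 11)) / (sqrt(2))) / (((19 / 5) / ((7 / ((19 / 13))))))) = 1401400 * sqrt(2) / 9747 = 203.33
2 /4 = 1 /2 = 0.50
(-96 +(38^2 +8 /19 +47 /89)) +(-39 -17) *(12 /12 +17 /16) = 1233.45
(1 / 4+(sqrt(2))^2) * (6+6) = 27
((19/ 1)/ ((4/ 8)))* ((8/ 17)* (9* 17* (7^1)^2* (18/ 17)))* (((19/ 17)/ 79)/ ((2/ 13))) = 13053.49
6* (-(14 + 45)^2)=-20886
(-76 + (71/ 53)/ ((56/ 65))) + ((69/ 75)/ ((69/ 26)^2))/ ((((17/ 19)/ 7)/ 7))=-17570411567/ 261109800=-67.29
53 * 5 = 265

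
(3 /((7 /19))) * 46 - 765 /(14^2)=72651 /196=370.67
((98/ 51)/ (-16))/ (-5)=0.02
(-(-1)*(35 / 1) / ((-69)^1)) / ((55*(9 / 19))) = -133 / 6831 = -0.02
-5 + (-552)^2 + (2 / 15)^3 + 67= 1028585258 / 3375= 304766.00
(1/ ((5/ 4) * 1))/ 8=1/ 10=0.10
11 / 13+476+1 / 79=489734 / 1027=476.86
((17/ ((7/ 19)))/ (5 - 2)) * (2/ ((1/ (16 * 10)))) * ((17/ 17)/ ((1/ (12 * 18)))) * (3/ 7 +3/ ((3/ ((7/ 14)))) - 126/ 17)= -337731840/ 49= -6892486.53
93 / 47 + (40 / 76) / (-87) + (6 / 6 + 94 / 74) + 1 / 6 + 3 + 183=190.41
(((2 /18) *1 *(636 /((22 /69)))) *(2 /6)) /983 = 2438 /32439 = 0.08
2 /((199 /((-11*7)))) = -154 /199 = -0.77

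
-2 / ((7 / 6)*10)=-6 / 35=-0.17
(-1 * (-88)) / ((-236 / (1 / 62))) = -11 / 1829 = -0.01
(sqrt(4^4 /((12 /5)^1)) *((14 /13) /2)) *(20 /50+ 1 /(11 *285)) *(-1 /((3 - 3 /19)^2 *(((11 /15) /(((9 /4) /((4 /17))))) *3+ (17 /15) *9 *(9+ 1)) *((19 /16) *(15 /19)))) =-9080176 *sqrt(15) /12229111323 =-0.00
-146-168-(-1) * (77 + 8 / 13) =-3073 / 13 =-236.38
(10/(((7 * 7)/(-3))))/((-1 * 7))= 30/343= 0.09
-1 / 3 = -0.33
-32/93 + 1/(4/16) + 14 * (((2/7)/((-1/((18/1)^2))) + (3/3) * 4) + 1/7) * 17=-1956938/93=-21042.34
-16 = -16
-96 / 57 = -32 / 19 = -1.68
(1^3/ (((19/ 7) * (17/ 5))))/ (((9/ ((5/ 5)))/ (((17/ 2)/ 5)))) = 7/ 342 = 0.02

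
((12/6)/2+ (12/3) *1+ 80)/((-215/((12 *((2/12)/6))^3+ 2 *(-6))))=5491/1161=4.73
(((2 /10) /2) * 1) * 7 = 7 /10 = 0.70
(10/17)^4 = 0.12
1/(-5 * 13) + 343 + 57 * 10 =59344/65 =912.98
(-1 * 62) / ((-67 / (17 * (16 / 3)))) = 16864 / 201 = 83.90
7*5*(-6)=-210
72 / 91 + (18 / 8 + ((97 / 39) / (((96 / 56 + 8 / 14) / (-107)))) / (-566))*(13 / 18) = 114135575 / 44501184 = 2.56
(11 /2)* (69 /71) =759 /142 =5.35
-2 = -2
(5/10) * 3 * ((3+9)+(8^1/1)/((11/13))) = 354/11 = 32.18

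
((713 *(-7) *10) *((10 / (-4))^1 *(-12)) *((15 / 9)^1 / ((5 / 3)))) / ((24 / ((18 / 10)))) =-224595 / 2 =-112297.50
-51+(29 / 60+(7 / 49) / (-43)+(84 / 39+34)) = -3372883 / 234780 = -14.37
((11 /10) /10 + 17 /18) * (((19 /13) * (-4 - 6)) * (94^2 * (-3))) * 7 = 42894362 /15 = 2859624.13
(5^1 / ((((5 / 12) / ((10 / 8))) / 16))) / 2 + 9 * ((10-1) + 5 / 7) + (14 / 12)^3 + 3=320569 / 1512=212.02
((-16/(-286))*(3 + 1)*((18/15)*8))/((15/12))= 6144/3575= 1.72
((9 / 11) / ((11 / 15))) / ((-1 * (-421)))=135 / 50941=0.00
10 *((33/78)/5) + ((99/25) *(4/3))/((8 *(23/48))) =2.22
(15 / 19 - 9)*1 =-156 / 19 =-8.21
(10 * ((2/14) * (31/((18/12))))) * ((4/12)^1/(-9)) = -620/567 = -1.09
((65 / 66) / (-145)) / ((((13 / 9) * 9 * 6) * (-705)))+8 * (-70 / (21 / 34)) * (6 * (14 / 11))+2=-56039090759 / 8096220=-6921.64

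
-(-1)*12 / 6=2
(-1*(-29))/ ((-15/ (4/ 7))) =-1.10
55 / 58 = 0.95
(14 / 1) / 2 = 7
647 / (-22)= -647 / 22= -29.41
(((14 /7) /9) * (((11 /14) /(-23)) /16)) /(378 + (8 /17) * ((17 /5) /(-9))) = -55 /43797152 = -0.00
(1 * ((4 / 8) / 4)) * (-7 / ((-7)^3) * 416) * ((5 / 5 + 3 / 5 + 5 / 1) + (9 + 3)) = 4836 / 245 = 19.74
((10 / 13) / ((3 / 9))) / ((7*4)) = 15 / 182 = 0.08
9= 9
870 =870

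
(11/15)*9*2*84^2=465696/5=93139.20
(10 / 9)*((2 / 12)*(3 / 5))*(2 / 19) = 2 / 171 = 0.01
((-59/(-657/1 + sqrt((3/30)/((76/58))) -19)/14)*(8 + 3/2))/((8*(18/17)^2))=323969*sqrt(2755)/6301442081088 + 5201322295/787680260136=0.01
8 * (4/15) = 32/15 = 2.13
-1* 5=-5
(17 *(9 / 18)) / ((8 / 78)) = 663 / 8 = 82.88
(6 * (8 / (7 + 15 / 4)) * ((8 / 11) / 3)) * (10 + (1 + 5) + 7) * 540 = 13444.06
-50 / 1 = -50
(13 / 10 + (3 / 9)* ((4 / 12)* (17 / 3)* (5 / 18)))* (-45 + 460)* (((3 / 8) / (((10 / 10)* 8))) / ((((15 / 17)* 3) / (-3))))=-39508 / 1215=-32.52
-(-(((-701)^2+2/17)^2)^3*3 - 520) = 1019604215666935449958614382451109403345123/24137569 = 42241379637979924571468420000000000.00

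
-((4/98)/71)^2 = -4/12103441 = -0.00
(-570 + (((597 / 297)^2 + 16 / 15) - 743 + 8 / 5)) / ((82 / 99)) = -6401488 / 4059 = -1577.11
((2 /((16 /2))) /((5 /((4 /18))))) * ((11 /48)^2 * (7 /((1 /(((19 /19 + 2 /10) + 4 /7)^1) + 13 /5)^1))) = 0.00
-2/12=-1/6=-0.17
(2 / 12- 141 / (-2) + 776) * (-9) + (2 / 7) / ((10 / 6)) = -266694 / 35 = -7619.83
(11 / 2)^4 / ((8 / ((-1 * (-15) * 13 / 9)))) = 951665 / 384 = 2478.29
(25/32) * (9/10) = 45/64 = 0.70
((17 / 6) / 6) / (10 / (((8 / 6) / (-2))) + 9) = -17 / 216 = -0.08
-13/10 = -1.30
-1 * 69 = -69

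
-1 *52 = -52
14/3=4.67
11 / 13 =0.85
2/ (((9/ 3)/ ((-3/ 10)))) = -1/ 5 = -0.20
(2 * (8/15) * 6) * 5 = 32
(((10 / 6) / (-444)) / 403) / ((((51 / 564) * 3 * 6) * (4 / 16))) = -470 / 20532447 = -0.00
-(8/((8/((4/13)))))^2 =-16/169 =-0.09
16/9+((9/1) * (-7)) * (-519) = 294289/9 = 32698.78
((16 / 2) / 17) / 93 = 8 / 1581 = 0.01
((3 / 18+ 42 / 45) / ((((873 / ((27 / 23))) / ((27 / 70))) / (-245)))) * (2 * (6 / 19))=-0.09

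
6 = 6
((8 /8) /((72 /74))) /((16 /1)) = 37 /576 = 0.06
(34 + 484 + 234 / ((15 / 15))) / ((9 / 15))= 3760 / 3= 1253.33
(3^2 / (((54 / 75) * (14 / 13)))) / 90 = 65 / 504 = 0.13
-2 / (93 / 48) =-1.03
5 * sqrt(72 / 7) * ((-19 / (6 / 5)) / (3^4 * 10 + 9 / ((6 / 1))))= -950 * sqrt(14) / 11361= -0.31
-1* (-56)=56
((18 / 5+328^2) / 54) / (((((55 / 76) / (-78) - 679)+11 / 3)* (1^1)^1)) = -531482744 / 180154395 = -2.95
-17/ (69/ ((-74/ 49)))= 0.37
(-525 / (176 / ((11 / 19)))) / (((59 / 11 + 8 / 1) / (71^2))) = -1386275 / 2128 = -651.45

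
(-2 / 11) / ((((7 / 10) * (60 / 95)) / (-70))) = 950 / 33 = 28.79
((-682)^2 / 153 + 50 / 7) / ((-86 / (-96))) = 3401.49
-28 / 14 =-2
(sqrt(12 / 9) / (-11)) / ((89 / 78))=-52 * sqrt(3) / 979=-0.09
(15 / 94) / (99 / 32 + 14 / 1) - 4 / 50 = -45418 / 642725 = -0.07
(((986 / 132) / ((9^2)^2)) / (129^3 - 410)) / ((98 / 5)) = 2465 / 91080671804892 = 0.00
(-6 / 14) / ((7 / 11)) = -33 / 49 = -0.67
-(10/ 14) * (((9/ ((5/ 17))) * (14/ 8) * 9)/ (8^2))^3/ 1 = -127937512017/ 419430400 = -305.03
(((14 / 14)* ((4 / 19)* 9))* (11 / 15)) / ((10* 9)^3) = 11 / 5771250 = 0.00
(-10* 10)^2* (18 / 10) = 18000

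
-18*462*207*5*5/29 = -43035300/29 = -1483975.86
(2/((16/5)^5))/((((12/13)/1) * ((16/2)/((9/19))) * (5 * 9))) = 8125/956301312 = 0.00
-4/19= -0.21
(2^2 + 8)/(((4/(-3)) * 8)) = -9/8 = -1.12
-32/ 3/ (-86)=16/ 129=0.12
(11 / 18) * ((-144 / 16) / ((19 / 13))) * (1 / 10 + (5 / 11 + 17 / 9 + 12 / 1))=-185887 / 3420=-54.35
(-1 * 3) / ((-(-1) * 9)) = -1 / 3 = -0.33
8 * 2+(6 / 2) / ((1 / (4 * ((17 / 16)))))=115 / 4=28.75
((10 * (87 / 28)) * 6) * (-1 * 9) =-11745 / 7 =-1677.86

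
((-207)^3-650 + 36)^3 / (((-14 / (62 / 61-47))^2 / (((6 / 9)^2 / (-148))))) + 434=610163913196195670716029253 / 26984692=22611483325294047110.71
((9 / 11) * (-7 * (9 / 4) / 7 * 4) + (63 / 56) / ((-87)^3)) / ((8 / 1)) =-47412227 / 51509568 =-0.92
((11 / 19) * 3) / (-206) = -33 / 3914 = -0.01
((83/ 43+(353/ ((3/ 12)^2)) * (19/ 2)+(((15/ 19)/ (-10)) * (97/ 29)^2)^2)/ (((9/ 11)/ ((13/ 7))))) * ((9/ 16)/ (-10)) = -336979831285965153/ 49186470874240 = -6851.07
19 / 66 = 0.29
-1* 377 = -377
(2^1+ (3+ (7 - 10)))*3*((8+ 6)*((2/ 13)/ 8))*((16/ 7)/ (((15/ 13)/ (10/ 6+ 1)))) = 128/ 15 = 8.53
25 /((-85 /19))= -95 /17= -5.59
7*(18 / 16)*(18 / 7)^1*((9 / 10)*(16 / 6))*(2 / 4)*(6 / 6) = 243 / 10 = 24.30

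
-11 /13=-0.85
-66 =-66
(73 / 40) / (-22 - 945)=-73 / 38680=-0.00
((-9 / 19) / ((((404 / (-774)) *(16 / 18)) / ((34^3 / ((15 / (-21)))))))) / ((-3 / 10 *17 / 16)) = 338213232 / 1919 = 176244.52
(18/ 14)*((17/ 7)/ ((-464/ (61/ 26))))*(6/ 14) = -0.01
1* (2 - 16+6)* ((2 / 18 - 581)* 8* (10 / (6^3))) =1721.15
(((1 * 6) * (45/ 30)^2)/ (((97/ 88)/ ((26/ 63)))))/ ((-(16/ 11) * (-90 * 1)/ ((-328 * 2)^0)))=1573/ 40740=0.04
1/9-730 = -6569/9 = -729.89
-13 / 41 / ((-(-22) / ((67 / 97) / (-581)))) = 871 / 50834014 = 0.00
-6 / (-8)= 3 / 4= 0.75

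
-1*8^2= -64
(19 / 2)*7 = 133 / 2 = 66.50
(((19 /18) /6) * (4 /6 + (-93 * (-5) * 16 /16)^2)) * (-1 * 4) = -12324863 /81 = -152158.80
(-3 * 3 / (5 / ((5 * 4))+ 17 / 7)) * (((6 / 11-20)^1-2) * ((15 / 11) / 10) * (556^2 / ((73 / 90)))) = 165464425728 / 44165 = 3746505.73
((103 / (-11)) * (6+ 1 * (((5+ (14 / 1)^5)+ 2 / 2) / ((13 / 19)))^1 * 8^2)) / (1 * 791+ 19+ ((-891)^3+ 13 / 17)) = 572578188929 / 859780473266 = 0.67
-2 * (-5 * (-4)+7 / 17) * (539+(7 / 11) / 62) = -127558935 / 5797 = -22004.30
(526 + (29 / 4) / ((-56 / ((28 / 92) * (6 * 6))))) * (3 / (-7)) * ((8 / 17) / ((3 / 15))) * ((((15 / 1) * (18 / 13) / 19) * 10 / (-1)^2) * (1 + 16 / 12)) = -1303060500 / 96577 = -13492.45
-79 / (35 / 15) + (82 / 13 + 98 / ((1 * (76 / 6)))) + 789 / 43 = -108827 / 74347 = -1.46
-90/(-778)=45/389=0.12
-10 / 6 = -5 / 3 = -1.67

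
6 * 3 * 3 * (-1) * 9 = -486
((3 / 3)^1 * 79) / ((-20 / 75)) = -296.25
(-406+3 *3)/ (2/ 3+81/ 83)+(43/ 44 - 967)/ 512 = -2244344929/ 9213952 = -243.58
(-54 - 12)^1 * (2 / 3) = -44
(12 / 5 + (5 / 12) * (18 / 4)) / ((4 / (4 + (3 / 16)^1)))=11457 / 2560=4.48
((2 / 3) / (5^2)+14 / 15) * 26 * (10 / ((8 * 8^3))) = 0.06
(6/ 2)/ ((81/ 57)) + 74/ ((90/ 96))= 3647/ 45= 81.04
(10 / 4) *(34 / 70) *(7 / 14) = 17 / 28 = 0.61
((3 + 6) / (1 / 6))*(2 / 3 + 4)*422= 106344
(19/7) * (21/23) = 57/23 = 2.48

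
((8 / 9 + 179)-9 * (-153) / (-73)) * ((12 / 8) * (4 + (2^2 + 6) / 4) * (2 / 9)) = 687661 / 1971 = 348.89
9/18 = 1/2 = 0.50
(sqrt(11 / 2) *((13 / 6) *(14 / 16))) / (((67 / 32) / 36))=1092 *sqrt(22) / 67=76.45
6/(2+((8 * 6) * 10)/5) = 3/49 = 0.06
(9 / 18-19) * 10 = -185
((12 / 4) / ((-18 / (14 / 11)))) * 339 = -791 / 11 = -71.91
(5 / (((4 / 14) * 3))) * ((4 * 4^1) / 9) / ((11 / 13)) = 3640 / 297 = 12.26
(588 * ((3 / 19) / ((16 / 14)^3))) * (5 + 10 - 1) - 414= 555417 / 1216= 456.76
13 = 13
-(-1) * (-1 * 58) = -58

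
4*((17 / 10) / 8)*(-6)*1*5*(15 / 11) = -34.77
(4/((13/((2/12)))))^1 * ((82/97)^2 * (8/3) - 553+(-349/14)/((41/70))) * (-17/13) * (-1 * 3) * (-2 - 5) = 163515856532/195584883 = 836.04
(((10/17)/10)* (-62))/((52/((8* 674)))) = -83576/221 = -378.17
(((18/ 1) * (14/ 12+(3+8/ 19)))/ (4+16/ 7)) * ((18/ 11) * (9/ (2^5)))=889623/ 147136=6.05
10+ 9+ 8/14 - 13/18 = 2375/126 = 18.85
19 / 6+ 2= 31 / 6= 5.17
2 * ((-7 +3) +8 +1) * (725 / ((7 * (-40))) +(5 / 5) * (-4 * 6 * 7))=-47765 / 28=-1705.89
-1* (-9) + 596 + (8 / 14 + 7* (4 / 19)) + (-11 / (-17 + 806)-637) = -3144839 / 104937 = -29.97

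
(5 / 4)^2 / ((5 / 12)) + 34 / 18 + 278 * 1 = 10211 / 36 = 283.64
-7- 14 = -21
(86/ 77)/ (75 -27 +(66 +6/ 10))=430/ 44121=0.01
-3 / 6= -1 / 2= -0.50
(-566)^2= 320356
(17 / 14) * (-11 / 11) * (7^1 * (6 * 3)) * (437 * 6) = -401166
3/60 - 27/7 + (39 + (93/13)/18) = 194323/5460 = 35.59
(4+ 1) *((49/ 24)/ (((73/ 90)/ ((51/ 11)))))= 187425/ 3212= 58.35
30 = 30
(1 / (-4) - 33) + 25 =-33 / 4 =-8.25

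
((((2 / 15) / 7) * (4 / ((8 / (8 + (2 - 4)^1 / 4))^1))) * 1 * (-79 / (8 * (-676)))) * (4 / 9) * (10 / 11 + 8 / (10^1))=3713 / 4684680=0.00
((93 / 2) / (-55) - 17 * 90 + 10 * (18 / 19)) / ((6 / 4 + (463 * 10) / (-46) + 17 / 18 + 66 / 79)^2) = -850308485557203 / 5299219336463690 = -0.16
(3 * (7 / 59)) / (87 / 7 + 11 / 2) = 294 / 14809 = 0.02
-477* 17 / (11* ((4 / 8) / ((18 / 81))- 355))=1908 / 913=2.09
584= 584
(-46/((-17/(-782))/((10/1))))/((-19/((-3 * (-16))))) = 1015680/19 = 53456.84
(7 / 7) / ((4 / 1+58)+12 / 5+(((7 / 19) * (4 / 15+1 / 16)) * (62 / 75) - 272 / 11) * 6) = -313500 / 26134027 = -0.01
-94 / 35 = -2.69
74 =74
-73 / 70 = -1.04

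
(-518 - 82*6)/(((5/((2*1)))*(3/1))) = -134.67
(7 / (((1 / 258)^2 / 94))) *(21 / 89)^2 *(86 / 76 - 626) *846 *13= -2522085403101951960 / 150499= -16758153895387.69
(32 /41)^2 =1024 /1681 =0.61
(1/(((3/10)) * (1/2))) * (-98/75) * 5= -392/9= -43.56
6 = 6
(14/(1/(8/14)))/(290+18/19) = 19/691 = 0.03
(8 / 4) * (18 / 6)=6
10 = 10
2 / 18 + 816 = 7345 / 9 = 816.11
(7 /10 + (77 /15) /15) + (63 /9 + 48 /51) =68723 /7650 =8.98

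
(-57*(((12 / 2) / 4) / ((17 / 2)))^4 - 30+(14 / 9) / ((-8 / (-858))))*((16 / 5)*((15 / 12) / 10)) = 68543039 / 1252815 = 54.71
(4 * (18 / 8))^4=6561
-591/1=-591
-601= -601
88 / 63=1.40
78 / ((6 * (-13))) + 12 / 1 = 11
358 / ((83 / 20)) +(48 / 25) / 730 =65336992 / 757375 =86.27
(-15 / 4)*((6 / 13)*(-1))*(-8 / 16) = -45 / 52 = -0.87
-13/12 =-1.08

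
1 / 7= 0.14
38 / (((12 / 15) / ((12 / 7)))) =570 / 7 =81.43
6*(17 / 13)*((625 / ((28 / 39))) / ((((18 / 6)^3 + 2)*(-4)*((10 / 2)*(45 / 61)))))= -25925 / 1624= -15.96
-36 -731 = -767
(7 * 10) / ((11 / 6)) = 420 / 11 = 38.18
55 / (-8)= -55 / 8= -6.88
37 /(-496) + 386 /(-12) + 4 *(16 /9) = -112181 /4464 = -25.13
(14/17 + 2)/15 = 16/85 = 0.19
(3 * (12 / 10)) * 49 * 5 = 882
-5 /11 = -0.45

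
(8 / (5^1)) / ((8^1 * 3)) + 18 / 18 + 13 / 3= 27 / 5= 5.40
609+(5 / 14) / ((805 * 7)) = 609.00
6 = 6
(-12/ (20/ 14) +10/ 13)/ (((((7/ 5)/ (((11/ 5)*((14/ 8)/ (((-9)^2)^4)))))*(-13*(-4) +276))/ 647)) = -0.00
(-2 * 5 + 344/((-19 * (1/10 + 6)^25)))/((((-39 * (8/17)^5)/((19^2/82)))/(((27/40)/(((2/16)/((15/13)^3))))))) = 6691353448886566195384244967798927823279138722135526513875/16491231041473641145517278965673879269317645682360352768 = 405.75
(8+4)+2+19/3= 20.33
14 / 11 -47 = -503 / 11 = -45.73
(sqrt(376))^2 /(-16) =-47 /2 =-23.50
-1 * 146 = -146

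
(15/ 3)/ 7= 5/ 7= 0.71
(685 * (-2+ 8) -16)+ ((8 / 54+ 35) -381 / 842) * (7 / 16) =1494689333 / 363744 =4109.18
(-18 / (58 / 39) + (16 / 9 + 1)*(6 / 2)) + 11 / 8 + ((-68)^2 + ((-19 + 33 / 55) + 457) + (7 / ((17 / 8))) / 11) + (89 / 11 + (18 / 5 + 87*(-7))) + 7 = 2909024267 / 650760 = 4470.20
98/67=1.46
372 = 372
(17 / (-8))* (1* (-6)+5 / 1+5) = -17 / 2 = -8.50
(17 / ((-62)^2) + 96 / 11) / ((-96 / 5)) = -1846055 / 4059264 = -0.45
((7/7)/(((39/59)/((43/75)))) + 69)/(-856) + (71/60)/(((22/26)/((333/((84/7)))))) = 38.73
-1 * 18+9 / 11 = -189 / 11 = -17.18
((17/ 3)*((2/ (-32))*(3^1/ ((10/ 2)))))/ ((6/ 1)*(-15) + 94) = -0.05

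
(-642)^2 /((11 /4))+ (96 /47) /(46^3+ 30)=3772291442784 /25169111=149877.82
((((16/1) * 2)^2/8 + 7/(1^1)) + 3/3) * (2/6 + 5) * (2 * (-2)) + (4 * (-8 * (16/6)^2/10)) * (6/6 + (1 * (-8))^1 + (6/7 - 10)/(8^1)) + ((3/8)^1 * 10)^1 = -2712.29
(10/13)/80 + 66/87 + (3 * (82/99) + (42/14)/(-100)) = 8019679/2488200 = 3.22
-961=-961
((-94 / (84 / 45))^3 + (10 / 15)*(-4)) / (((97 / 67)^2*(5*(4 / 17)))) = -80222501787851 / 1549097760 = -51786.60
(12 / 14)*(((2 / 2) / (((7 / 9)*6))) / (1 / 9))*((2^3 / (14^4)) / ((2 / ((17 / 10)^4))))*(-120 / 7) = -20295603 / 823543000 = -0.02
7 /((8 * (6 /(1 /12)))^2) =7 /331776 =0.00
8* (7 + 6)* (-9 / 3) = -312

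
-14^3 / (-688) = 3.99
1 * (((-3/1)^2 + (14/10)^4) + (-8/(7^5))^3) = 38103928678482518/2967225943714375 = 12.84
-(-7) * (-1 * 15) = -105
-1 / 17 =-0.06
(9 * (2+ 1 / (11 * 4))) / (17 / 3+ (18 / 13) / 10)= 3.14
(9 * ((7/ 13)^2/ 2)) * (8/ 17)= 1764/ 2873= 0.61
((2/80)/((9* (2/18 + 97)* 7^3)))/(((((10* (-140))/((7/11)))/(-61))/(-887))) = -54107/26380816000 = -0.00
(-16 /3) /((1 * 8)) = -2 /3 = -0.67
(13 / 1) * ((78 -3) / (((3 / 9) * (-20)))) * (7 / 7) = -585 / 4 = -146.25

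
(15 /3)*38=190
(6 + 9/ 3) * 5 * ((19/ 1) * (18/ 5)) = 3078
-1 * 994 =-994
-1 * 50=-50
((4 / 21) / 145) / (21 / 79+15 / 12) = 1264 / 1458555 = 0.00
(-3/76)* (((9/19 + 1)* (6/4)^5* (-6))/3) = 5103/5776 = 0.88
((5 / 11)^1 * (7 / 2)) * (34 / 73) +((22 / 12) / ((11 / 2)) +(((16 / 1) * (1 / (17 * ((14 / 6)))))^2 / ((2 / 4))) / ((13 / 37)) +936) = 415984472180 / 443480037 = 938.00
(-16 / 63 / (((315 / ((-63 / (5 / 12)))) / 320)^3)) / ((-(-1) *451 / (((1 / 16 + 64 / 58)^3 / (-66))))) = -5188498915328 / 105869600375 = -49.01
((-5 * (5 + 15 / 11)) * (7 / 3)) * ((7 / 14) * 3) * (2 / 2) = -1225 / 11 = -111.36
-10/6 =-5/3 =-1.67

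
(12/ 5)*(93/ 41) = 1116/ 205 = 5.44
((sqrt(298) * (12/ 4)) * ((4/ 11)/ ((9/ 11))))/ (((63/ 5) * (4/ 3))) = 5 * sqrt(298)/ 63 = 1.37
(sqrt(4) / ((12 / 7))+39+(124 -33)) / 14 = 787 / 84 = 9.37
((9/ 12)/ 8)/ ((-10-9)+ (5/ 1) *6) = 3/ 352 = 0.01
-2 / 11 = -0.18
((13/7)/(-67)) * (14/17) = -26/1139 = -0.02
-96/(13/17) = -1632/13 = -125.54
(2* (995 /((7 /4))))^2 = 63361600 /49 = 1293093.88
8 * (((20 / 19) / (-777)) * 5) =-800 / 14763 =-0.05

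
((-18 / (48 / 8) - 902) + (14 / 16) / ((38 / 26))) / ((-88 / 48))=412407 / 836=493.31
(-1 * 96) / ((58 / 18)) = -864 / 29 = -29.79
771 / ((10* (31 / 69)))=53199 / 310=171.61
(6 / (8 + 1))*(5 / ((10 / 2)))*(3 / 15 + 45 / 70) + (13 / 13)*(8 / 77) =769 / 1155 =0.67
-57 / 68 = -0.84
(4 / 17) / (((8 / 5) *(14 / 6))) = 15 / 238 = 0.06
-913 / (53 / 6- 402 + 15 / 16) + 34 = 683942 / 18827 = 36.33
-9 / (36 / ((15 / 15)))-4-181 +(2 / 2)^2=-737 / 4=-184.25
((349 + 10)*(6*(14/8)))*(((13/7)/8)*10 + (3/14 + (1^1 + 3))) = 197091/8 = 24636.38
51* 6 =306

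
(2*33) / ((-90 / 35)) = -77 / 3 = -25.67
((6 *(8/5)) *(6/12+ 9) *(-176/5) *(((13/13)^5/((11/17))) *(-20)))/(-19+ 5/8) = -1323008/245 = -5400.03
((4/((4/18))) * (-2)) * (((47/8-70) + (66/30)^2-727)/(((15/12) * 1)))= 2830626/125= 22645.01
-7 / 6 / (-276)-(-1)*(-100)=-165593 / 1656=-100.00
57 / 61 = 0.93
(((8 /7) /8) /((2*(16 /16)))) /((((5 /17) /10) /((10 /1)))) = 170 /7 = 24.29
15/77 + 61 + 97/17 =87573/1309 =66.90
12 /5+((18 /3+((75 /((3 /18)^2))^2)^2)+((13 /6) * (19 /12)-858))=19131875999695379 /360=53144099999153.83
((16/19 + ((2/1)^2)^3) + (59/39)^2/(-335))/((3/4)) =2510723924/29043495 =86.45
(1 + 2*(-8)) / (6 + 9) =-1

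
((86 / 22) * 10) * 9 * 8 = 30960 / 11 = 2814.55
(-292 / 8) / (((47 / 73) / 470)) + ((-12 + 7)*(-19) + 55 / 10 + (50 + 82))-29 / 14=-184902 / 7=-26414.57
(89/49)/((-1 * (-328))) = 89/16072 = 0.01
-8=-8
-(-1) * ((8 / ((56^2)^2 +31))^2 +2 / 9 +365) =317911807358227799 / 870461291823561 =365.22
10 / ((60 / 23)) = 23 / 6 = 3.83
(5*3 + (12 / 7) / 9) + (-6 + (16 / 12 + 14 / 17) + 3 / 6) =8459 / 714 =11.85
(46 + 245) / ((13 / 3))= 873 / 13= 67.15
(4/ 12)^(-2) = 9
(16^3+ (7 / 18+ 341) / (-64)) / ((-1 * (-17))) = 4712447 / 19584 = 240.63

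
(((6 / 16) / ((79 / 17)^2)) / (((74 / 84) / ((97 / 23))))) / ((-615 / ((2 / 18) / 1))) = -196231 / 13065283860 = -0.00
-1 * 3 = -3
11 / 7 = 1.57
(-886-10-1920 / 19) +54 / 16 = -151039 / 152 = -993.68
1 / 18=0.06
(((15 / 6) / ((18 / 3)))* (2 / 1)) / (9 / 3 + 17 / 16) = 0.21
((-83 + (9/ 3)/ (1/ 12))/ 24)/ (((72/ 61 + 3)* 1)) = -0.47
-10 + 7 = -3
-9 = -9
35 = 35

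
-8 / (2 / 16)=-64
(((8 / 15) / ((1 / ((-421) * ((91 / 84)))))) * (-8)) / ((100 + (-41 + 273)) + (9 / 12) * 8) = 3368 / 585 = 5.76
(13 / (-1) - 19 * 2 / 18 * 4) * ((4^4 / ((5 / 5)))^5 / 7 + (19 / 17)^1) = -400833072306525 / 119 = -3368345145432.98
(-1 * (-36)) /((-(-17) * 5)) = 36 /85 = 0.42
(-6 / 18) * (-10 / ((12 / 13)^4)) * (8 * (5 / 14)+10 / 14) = 3570125 / 217728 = 16.40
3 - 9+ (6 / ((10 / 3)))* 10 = 12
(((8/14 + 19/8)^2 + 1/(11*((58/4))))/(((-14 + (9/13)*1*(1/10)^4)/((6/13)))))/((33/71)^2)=-27382229954375/20653450787046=-1.33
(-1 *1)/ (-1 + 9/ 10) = 10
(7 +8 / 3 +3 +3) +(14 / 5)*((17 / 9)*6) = 237 / 5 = 47.40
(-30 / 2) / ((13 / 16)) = -240 / 13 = -18.46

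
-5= -5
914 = 914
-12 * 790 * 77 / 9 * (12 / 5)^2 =-2335872 / 5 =-467174.40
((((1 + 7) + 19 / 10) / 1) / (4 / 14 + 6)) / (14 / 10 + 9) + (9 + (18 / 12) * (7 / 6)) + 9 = 8279 / 416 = 19.90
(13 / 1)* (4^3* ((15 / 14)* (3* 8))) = 21394.29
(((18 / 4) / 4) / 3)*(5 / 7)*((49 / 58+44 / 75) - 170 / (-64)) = 284507 / 259840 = 1.09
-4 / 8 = -1 / 2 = -0.50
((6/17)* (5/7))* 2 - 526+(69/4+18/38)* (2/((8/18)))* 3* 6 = 910.12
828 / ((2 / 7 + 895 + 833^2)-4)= 966 / 810577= 0.00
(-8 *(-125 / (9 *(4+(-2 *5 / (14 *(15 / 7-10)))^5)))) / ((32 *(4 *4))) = 4026275 / 74212416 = 0.05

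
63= 63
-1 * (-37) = 37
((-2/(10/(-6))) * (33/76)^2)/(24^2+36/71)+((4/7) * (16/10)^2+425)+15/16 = 327468641683/766186400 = 427.40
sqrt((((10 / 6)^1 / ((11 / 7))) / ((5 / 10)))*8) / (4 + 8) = sqrt(1155) / 99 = 0.34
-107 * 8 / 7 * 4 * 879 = -3009696 / 7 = -429956.57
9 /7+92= 653 /7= 93.29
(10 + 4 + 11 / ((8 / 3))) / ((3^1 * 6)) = 145 / 144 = 1.01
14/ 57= 0.25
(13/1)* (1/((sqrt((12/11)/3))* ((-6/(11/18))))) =-143* sqrt(11)/216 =-2.20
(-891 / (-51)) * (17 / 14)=21.21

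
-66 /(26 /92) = -233.54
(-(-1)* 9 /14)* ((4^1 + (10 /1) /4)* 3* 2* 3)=1053 /14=75.21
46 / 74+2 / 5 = 189 / 185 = 1.02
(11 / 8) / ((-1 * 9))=-11 / 72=-0.15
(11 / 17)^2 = 121 / 289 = 0.42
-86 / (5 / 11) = -946 / 5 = -189.20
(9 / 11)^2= 81 / 121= 0.67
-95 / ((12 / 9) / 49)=-13965 / 4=-3491.25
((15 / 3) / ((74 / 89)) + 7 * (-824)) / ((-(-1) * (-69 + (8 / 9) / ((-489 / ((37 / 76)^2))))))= 677427036507 / 8112264319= 83.51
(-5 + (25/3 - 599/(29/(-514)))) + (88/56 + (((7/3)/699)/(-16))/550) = 39789609260179/3746080800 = 10621.66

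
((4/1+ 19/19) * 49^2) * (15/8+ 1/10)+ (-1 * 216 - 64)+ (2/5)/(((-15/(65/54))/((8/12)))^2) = 55340430259/2361960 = 23429.88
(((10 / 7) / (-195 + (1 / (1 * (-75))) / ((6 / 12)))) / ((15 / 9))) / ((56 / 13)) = -2925 / 2866892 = -0.00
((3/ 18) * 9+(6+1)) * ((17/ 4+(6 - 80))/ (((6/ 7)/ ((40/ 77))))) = -7905/ 22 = -359.32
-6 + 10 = 4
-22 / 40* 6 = -33 / 10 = -3.30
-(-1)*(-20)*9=-180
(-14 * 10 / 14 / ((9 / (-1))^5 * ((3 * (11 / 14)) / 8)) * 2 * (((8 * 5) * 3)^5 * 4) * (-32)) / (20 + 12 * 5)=-367001600000 / 8019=-45766504.55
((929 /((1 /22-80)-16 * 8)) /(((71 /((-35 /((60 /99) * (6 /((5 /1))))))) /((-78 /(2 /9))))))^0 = 1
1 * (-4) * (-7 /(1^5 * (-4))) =-7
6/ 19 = 0.32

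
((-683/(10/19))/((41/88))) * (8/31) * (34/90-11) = 2183458112/285975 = 7635.14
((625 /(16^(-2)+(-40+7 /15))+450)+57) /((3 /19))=472207323 /151793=3110.86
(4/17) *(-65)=-260/17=-15.29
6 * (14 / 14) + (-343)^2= 117655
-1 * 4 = -4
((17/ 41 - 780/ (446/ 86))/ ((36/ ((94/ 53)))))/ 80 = -64453403/ 697793760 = -0.09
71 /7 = 10.14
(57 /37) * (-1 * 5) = -285 /37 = -7.70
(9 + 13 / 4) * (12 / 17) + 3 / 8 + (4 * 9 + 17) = 8435 / 136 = 62.02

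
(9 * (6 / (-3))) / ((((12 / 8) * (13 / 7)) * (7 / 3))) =-36 / 13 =-2.77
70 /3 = 23.33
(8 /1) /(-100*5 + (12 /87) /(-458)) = -26564 /1660251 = -0.02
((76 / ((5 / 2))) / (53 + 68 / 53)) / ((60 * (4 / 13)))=13091 / 431550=0.03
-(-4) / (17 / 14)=56 / 17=3.29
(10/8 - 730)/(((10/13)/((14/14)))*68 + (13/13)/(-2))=-37895/2694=-14.07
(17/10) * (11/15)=187/150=1.25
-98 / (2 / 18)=-882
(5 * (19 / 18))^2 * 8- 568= -27958 / 81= -345.16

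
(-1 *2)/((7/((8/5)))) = -16/35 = -0.46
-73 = -73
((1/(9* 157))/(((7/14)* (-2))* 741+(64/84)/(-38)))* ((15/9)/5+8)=-3325/417777471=-0.00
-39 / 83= -0.47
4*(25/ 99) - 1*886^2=-77714504/ 99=-784994.99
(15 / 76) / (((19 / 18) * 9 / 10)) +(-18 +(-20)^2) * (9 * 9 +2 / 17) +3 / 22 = 4183717337 / 135014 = 30987.29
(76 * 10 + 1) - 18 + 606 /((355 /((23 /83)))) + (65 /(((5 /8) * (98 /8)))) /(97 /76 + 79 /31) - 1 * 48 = 9076945610547 /13009946635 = 697.69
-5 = -5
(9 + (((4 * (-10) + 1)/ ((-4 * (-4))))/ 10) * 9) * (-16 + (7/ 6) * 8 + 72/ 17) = -16.55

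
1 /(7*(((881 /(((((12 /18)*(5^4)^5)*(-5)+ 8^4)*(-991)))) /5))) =4725456237732081710 /18501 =255416260620079.01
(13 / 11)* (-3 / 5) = -39 / 55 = -0.71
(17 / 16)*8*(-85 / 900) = -289 / 360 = -0.80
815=815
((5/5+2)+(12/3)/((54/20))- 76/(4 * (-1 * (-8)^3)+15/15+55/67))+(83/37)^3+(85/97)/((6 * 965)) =55321848215307505/3516322489230438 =15.73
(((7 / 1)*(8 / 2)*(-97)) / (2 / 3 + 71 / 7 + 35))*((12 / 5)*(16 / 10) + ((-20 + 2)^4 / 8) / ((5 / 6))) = -933815.68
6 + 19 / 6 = 55 / 6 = 9.17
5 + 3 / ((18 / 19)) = 49 / 6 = 8.17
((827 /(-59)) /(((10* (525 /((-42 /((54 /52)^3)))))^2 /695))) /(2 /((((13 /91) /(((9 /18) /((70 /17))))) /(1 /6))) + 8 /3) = -142043180794112 /842881701380625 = -0.17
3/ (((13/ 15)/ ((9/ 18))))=45/ 26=1.73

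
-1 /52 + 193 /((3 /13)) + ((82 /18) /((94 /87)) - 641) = 1462957 /7332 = 199.53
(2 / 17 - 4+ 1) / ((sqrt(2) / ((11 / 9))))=-539 * sqrt(2) / 306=-2.49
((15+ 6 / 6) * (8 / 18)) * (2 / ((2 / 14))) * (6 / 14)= 128 / 3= 42.67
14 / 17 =0.82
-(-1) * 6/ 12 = 1/ 2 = 0.50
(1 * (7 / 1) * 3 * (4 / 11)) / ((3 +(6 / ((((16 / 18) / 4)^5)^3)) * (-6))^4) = 126100789566373888 / 43230676782748054387068924270146602065195418684474114977185625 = 0.00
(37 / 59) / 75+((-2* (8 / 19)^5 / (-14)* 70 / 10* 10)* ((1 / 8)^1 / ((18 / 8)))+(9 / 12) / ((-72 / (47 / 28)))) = -52172843381 / 29451711945600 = -0.00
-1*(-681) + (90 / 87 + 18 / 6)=19866 / 29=685.03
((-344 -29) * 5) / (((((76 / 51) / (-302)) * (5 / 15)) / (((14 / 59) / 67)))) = 4015.73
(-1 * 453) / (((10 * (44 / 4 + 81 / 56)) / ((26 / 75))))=-109928 / 87125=-1.26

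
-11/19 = -0.58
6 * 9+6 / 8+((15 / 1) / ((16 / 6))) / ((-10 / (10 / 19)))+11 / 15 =125827 / 2280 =55.19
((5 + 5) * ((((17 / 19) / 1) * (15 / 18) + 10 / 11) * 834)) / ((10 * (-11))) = -288425 / 2299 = -125.46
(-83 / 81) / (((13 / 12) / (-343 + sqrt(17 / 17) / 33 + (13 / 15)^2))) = 281201012 / 868725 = 323.69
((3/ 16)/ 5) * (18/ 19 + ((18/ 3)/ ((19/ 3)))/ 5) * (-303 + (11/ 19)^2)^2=241748239041/ 61902475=3905.31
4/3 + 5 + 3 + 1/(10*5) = 1403/150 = 9.35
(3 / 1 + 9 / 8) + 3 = 57 / 8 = 7.12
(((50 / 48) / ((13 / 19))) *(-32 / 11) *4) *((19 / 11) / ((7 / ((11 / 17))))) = -144400 / 51051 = -2.83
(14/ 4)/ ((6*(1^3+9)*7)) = 1/ 120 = 0.01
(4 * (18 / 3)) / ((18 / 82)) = 328 / 3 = 109.33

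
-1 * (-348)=348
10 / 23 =0.43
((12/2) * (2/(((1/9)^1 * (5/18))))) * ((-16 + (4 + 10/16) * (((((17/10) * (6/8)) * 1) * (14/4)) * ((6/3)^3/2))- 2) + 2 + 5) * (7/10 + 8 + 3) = 325506519/1000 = 325506.52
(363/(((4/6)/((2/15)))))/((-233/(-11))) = 3993/1165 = 3.43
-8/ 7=-1.14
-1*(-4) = 4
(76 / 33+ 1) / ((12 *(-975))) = -109 / 386100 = -0.00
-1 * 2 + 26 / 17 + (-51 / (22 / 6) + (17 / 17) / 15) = -40148 / 2805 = -14.31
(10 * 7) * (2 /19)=140 /19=7.37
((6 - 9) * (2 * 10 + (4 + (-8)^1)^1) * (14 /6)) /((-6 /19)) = 1064 /3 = 354.67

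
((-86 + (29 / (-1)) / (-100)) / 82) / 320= -8571 / 2624000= -0.00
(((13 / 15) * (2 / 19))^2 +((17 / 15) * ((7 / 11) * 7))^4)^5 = 158658687809627468306140161229123933240682686928727659490077336075103901 / 1371560261769551465914500179017896562920703983306884765625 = 115677518685857.92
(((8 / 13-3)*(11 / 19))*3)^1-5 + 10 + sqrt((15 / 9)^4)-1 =5860 / 2223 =2.64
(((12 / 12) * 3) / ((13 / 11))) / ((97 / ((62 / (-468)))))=-341 / 98358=-0.00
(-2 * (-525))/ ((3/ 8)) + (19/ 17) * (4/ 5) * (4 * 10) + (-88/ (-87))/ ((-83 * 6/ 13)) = 1044320180/ 368271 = 2835.74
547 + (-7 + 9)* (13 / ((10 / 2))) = 2761 / 5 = 552.20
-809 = -809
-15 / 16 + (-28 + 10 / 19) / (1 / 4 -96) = -75747 / 116432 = -0.65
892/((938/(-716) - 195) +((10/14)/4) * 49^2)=638672/166427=3.84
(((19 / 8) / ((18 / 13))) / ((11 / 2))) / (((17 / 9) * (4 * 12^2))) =247 / 861696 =0.00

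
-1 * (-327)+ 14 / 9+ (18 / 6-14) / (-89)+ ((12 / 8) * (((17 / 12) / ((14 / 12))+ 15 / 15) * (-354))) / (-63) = 27265685 / 78498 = 347.34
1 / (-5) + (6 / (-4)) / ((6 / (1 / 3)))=-17 / 60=-0.28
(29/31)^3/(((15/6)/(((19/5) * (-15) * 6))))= -111.99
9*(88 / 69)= 264 / 23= 11.48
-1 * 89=-89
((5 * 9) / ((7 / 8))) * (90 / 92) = 8100 / 161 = 50.31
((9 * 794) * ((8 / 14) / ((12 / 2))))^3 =108122295744 / 343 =315225352.02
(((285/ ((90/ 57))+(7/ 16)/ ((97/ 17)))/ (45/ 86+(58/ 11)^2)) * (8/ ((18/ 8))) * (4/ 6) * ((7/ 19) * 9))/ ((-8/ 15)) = -93.95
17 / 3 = 5.67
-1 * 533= -533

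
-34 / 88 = -17 / 44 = -0.39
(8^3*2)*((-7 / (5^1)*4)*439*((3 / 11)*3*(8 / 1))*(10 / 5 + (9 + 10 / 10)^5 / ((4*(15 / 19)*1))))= -521821650348.22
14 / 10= 7 / 5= 1.40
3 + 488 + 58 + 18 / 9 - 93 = 458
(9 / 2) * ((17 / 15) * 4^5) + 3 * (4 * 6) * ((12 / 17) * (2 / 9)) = 444864 / 85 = 5233.69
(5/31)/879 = 5/27249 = 0.00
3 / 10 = 0.30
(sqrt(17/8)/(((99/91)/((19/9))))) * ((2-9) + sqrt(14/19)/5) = 91 * sqrt(34) * (-665 + sqrt(266))/17820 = -19.32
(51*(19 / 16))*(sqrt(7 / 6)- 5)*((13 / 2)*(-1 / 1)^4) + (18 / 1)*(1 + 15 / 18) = -61929 / 32 + 4199*sqrt(42) / 64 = -1510.08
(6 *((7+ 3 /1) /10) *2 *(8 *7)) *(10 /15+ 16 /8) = 1792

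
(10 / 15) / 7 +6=128 / 21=6.10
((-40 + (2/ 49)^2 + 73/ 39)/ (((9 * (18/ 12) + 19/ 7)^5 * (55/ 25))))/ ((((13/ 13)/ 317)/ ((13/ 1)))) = -1267539310240/ 19890386666931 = -0.06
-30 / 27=-10 / 9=-1.11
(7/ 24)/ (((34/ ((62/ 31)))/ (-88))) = -77/ 51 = -1.51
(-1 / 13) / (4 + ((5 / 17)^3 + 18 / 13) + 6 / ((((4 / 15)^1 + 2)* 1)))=-4913 / 514600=-0.01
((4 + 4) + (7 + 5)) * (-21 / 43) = -9.77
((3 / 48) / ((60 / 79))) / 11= 79 / 10560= 0.01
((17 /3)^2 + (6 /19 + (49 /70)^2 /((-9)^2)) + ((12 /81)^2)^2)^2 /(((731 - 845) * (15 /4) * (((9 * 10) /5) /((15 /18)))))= -1072514370550444266481 /9414715166914649940000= -0.11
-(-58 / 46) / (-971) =-29 / 22333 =-0.00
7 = 7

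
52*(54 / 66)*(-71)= -33228 / 11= -3020.73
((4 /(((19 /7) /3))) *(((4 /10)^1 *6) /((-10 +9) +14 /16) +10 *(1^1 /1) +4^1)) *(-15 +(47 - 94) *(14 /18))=337792 /285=1185.24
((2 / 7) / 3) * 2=4 / 21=0.19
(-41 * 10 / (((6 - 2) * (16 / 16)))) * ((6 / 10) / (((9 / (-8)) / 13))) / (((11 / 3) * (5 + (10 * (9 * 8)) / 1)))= 2132 / 7975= 0.27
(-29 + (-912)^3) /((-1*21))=758550557 /21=36121455.10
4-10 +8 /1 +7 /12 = 2.58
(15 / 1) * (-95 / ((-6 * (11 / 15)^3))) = 602.23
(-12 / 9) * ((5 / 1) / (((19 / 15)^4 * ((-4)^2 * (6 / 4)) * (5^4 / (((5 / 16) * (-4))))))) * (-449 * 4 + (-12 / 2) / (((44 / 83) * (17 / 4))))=-37839375 / 97480108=-0.39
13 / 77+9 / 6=1.67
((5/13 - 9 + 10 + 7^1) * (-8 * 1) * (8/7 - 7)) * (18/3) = 214512/91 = 2357.27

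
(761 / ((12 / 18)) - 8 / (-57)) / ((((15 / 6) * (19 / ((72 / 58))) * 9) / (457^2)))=108724283212 / 157035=692357.01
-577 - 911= -1488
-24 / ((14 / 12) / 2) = -41.14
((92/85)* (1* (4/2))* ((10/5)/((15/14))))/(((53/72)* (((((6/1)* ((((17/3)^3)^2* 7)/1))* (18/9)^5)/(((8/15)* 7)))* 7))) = 178848/2718493708625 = 0.00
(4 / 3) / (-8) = -1 / 6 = -0.17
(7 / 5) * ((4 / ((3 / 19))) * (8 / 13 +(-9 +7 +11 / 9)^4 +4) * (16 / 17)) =3616518976 / 21749715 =166.28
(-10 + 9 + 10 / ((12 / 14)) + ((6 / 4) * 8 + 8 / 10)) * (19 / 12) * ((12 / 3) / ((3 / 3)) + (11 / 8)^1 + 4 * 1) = 1045 / 3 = 348.33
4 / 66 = 2 / 33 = 0.06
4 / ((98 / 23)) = 46 / 49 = 0.94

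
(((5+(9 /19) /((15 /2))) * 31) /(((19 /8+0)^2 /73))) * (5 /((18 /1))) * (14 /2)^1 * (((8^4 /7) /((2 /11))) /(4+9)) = 60361342976 /61731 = 977812.49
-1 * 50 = -50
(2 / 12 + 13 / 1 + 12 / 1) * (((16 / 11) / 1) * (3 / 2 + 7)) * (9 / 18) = 5134 / 33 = 155.58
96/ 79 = 1.22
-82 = -82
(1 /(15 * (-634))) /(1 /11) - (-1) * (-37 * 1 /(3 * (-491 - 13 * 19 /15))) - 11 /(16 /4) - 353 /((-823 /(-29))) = -225878890979 /14894267190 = -15.17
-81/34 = -2.38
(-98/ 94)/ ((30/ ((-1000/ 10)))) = 490/ 141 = 3.48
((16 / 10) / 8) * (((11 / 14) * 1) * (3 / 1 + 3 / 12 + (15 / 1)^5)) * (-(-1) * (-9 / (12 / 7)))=-100237929 / 160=-626487.06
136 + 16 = 152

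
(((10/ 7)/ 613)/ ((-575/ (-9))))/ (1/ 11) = 198/ 493465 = 0.00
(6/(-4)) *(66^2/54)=-121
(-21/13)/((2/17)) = -357/26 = -13.73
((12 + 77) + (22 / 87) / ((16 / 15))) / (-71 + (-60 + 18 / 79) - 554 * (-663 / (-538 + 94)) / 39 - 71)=-181544607 / 453640156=-0.40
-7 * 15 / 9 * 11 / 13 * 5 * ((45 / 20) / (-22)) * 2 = 10.10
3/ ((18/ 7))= 1.17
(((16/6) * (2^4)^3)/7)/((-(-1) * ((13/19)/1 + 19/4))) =2490368/8673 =287.14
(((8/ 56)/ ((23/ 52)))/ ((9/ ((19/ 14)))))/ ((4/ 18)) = 247/ 1127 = 0.22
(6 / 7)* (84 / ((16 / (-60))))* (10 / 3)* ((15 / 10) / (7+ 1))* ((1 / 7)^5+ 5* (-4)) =226893825 / 67228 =3374.99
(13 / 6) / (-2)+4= 35 / 12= 2.92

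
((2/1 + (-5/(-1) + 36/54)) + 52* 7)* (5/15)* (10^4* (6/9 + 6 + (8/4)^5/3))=579800000/27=21474074.07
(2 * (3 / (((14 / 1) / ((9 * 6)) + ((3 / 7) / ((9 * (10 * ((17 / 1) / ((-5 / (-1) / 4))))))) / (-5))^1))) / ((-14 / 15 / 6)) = -4957200 / 33311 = -148.82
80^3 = 512000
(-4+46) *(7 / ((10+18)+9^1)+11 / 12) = 3437 / 74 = 46.45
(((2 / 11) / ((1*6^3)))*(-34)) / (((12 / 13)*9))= -0.00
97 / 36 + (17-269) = -8975 / 36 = -249.31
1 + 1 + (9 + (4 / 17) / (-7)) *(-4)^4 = 2297.39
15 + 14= 29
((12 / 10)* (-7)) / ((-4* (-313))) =-21 / 3130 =-0.01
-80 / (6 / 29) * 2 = -2320 / 3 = -773.33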